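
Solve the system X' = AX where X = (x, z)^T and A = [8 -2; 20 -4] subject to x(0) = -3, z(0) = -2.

Coefficient matrix A = [[8, -2], [20, -4]].
Characteristic polynomial det(A - λI) = λ^2 - 4λ + 8 = 0.
Eigenvalues λ = 2 ± 2i (complex conjugate pair).
For λ=2+2i: an eigenvector is (0,-1) - i(1,3) = (0 - i, -1 - 3i).
A real fundamental pair from Re and Im of e^((2+2i)t)v: X_1 = e^(2t)(cos(2t)·(0,-1) + sin(2t)·(1,3)), X_2 = e^(2t)(sin(2t)·(0,-1) - cos(2t)·(1,3)).
General solution: c_1X_1 + c_2X_2.
Applying x(0)=-3, z(0)=-2 gives c_1=-7, c_2=3.

x(t) = -7e^(2t)sin(2t) - 3e^(2t)cos(2t), z(t) = -24e^(2t)sin(2t) - 2e^(2t)cos(2t)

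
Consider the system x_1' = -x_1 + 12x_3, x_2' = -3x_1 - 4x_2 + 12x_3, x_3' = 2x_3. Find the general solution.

x_1(t) = 4C_1e^(2t) + C_3e^(-t), x_2(t) = C_2e^(-4t) - C_3e^(-t), x_3(t) = C_1e^(2t)

Coefficient matrix A = [[-1, 0, 12], [-3, -4, 12], [0, 0, 2]].
det(A - λI) = 0 gives eigenvalues λ = 2, -4, -1.
For λ=2: eigenvector (4,0,1).
For λ=-4: eigenvector (0,1,0).
For λ=-1: eigenvector (1,-1,0).
General solution: C_1e^(2t)(4,0,1) + C_2e^(-4t)(0,1,0) + C_3e^(-t)(1,-1,0).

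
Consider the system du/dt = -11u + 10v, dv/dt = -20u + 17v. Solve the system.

Coefficient matrix A = [[-11, 10], [-20, 17]].
Characteristic polynomial det(A - λI) = λ^2 - 6λ + 13 = 0.
Eigenvalues λ = 3 ± 2i (complex conjugate pair).
For λ=3+2i: an eigenvector is (1,1) - i(-2,-3) = (1 + 2i, 1 + 3i).
A real fundamental pair from Re and Im of e^((3+2i)t)v: X_1 = e^(3t)(cos(2t)·(1,1) + sin(2t)·(-2,-3)), X_2 = e^(3t)(sin(2t)·(1,1) - cos(2t)·(-2,-3)).
General solution: K_1X_1 + K_2X_2.

u(t) = -2K_1e^(3t)sin(2t) + K_1e^(3t)cos(2t) + K_2e^(3t)sin(2t) + 2K_2e^(3t)cos(2t), v(t) = -3K_1e^(3t)sin(2t) + K_1e^(3t)cos(2t) + K_2e^(3t)sin(2t) + 3K_2e^(3t)cos(2t)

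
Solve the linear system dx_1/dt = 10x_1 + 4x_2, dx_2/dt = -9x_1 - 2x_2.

x_1(t) = -2K_1e^(4t) - 2K_2te^(4t) + K_2e^(4t), x_2(t) = 3K_1e^(4t) + 3K_2te^(4t) - 2K_2e^(4t)

Coefficient matrix A = [[10, 4], [-9, -2]].
Characteristic polynomial det(A - λI) = λ^2 - 8λ + 16 = 0.
Single eigenvalue λ = 4 with algebraic multiplicity 2.
Eigenvector v = (-2,3); generalized eigenvector w with (A-λI)w=v is (1,-2).
General solution: e^(4t)[K_1·v + K_2·(t·v + w)].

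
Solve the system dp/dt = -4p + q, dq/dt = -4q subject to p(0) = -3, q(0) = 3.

p(t) = 3te^(-4t) - 3e^(-4t), q(t) = 3e^(-4t)

Coefficient matrix A = [[-4, 1], [0, -4]].
Characteristic polynomial det(A - λI) = λ^2 + 8λ + 16 = 0.
Single eigenvalue λ = -4 with algebraic multiplicity 2.
Eigenvector v = (1,0); generalized eigenvector w with (A-λI)w=v is (3,1).
General solution: e^(-4t)[K_1·v + K_2·(t·v + w)].
Applying p(0)=-3, q(0)=3 gives K_1=-12, K_2=3.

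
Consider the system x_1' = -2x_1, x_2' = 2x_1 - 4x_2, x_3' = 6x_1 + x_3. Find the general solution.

Coefficient matrix A = [[-2, 0, 0], [2, -4, 0], [6, 0, 1]].
det(A - λI) = 0 gives eigenvalues λ = -2, -4, 1.
For λ=-2: eigenvector (1,1,-2).
For λ=-4: eigenvector (0,1,0).
For λ=1: eigenvector (0,0,1).
General solution: K_1e^(-2t)(1,1,-2) + K_2e^(-4t)(0,1,0) + K_3e^(t)(0,0,1).

x_1(t) = K_1e^(-2t), x_2(t) = K_1e^(-2t) + K_2e^(-4t), x_3(t) = -2K_1e^(-2t) + K_3e^(t)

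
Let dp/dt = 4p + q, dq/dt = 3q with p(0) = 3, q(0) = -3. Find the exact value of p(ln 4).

192

A = [[4,1],[0,3]]; eigenvalues λ = 4, 3.
Eigenvectors: (1,0) for λ=4, (-1,1) for λ=3.
From the initial condition, c_1 = 0, c_2 = -3.
p(ln 4) = (0)(4^4)(1) + (-3)(4^3)(-1) = 192.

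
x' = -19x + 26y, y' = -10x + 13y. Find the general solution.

Coefficient matrix A = [[-19, 26], [-10, 13]].
Characteristic polynomial det(A - λI) = λ^2 + 6λ + 13 = 0.
Eigenvalues λ = -3 ± 2i (complex conjugate pair).
For λ=-3+2i: an eigenvector is (3,2) - i(2,1) = (3 - 2i, 2 - i).
A real fundamental pair from Re and Im of e^((-3+2i)t)v: X_1 = e^(-3t)(cos(2t)·(3,2) + sin(2t)·(2,1)), X_2 = e^(-3t)(sin(2t)·(3,2) - cos(2t)·(2,1)).
General solution: c_1X_1 + c_2X_2.

x(t) = 2c_1e^(-3t)sin(2t) + 3c_1e^(-3t)cos(2t) + 3c_2e^(-3t)sin(2t) - 2c_2e^(-3t)cos(2t), y(t) = c_1e^(-3t)sin(2t) + 2c_1e^(-3t)cos(2t) + 2c_2e^(-3t)sin(2t) - c_2e^(-3t)cos(2t)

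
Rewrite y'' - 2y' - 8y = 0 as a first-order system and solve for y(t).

Let x_1 = y, x_2 = y'. Then x_1' = x_2 and x_2' = 8x_1 + 2x_2.
A = [[0,1],[8,2]]; det(A-λI) = λ^2 - 2λ - 8.
Eigenvalues λ = -2, 4 with eigenvectors (1,-2), (1,4).

y(t) = C_1e^(-2t) + C_2e^(4t)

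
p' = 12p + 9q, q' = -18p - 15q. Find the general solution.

p(t) = c_1e^(-6t) - c_2e^(3t), q(t) = -2c_1e^(-6t) + c_2e^(3t)

Coefficient matrix A = [[12, 9], [-18, -15]].
Characteristic polynomial det(A - λI) = λ^2 + 3λ - 18 = 0.
Eigenvalues λ = -6, 3.
For λ=-6: (A-λI) row 1 is [18, 9], so an eigenvector is (1, -2).
For λ=3: (A-λI) row 1 is [9, 9], so an eigenvector is (-1, 1).
General solution: c_1e^(-6t)(1,-2) + c_2e^(3t)(-1,1).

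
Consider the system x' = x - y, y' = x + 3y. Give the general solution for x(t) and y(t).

Coefficient matrix A = [[1, -1], [1, 3]].
Characteristic polynomial det(A - λI) = λ^2 - 4λ + 4 = 0.
Single eigenvalue λ = 2 with algebraic multiplicity 2.
Eigenvector v = (-1,1); generalized eigenvector w with (A-λI)w=v is (2,-1).
General solution: e^(2t)[K_1·v + K_2·(t·v + w)].

x(t) = -K_1e^(2t) - K_2te^(2t) + 2K_2e^(2t), y(t) = K_1e^(2t) + K_2te^(2t) - K_2e^(2t)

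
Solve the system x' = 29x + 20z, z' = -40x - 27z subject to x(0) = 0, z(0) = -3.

x(t) = -15e^(t)sin(4t), z(t) = 21e^(t)sin(4t) - 3e^(t)cos(4t)

Coefficient matrix A = [[29, 20], [-40, -27]].
Characteristic polynomial det(A - λI) = λ^2 - 2λ + 17 = 0.
Eigenvalues λ = 1 ± 4i (complex conjugate pair).
For λ=1+4i: an eigenvector is (-1,1) - i(-2,3) = (-1 + 2i, 1 - 3i).
A real fundamental pair from Re and Im of e^((1+4i)t)v: X_1 = e^(t)(cos(4t)·(-1,1) + sin(4t)·(-2,3)), X_2 = e^(t)(sin(4t)·(-1,1) - cos(4t)·(-2,3)).
General solution: K_1X_1 + K_2X_2.
Applying x(0)=0, z(0)=-3 gives K_1=6, K_2=3.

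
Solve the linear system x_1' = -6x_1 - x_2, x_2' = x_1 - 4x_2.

x_1(t) = K_1e^(-5t) + K_2te^(-5t) - 3K_2e^(-5t), x_2(t) = -K_1e^(-5t) - K_2te^(-5t) + 2K_2e^(-5t)

Coefficient matrix A = [[-6, -1], [1, -4]].
Characteristic polynomial det(A - λI) = λ^2 + 10λ + 25 = 0.
Single eigenvalue λ = -5 with algebraic multiplicity 2.
Eigenvector v = (1,-1); generalized eigenvector w with (A-λI)w=v is (-3,2).
General solution: e^(-5t)[K_1·v + K_2·(t·v + w)].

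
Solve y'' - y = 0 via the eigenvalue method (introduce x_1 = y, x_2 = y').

Let x_1 = y, x_2 = y'. Then x_1' = x_2 and x_2' = x_1.
A = [[0,1],[1,0]]; det(A-λI) = λ^2 - 1.
Eigenvalues λ = -1, 1 with eigenvectors (1,-1), (1,1).

y(t) = c_1e^(-t) + c_2e^(t)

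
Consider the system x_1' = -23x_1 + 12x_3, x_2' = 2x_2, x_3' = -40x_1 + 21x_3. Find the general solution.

Coefficient matrix A = [[-23, 0, 12], [0, 2, 0], [-40, 0, 21]].
det(A - λI) = 0 gives eigenvalues λ = 1, -3, 2.
For λ=1: eigenvector (-1,0,-2).
For λ=-3: eigenvector (3,0,5).
For λ=2: eigenvector (0,1,0).
General solution: c_1e^(t)(-1,0,-2) + c_2e^(-3t)(3,0,5) + c_3e^(2t)(0,1,0).

x_1(t) = -c_1e^(t) + 3c_2e^(-3t), x_2(t) = c_3e^(2t), x_3(t) = -2c_1e^(t) + 5c_2e^(-3t)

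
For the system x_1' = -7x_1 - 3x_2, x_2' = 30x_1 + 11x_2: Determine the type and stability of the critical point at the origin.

unstable spiral

A = [[-7,-3],[30,11]]; det(A-λI) = λ^2 - 4λ + 13.
λ = 2 ± 3i: positive real part.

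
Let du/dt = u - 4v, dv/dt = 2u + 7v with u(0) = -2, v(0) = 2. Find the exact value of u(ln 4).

-2048

A = [[1,-4],[2,7]]; eigenvalues λ = 5, 3.
Eigenvectors: (-1,1) for λ=5, (2,-1) for λ=3.
From the initial condition, c_1 = 2, c_2 = 0.
u(ln 4) = (2)(4^5)(-1) + (0)(4^3)(2) = -2048.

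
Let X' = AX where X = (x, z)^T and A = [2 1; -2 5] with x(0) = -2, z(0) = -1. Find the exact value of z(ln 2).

8

A = [[2,1],[-2,5]]; eigenvalues λ = 3, 4.
Eigenvectors: (-1,-1) for λ=3, (-1,-2) for λ=4.
From the initial condition, c_1 = 3, c_2 = -1.
z(ln 2) = (3)(2^3)(-1) + (-1)(2^4)(-2) = 8.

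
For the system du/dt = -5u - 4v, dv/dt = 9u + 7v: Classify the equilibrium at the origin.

unstable improper node

A = [[-5,-4],[9,7]]; det(A-λI) = λ^2 - 2λ + 1.
repeated λ = 1 with a single eigenvector.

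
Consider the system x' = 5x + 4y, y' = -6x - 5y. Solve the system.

Coefficient matrix A = [[5, 4], [-6, -5]].
Characteristic polynomial det(A - λI) = λ^2 - 1 = 0.
Eigenvalues λ = 1, -1.
For λ=1: (A-λI) row 1 is [4, 4], so an eigenvector is (-1, 1).
For λ=-1: (A-λI) row 1 is [6, 4], so an eigenvector is (2, -3).
General solution: C_1e^(t)(-1,1) + C_2e^(-t)(2,-3).

x(t) = -C_1e^(t) + 2C_2e^(-t), y(t) = C_1e^(t) - 3C_2e^(-t)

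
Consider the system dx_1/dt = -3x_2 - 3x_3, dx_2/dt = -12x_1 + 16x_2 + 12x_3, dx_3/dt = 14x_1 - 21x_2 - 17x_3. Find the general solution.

Coefficient matrix A = [[0, -3, -3], [-12, 16, 12], [14, -21, -17]].
det(A - λI) = 0 gives eigenvalues λ = 4, -2, -3.
For λ=4: eigenvector (0,1,-1).
For λ=-2: eigenvector (3,2,0).
For λ=-3: eigenvector (1,0,1).
General solution: c_1e^(4t)(0,1,-1) + c_2e^(-2t)(3,2,0) + c_3e^(-3t)(1,0,1).

x_1(t) = 3c_2e^(-2t) + c_3e^(-3t), x_2(t) = c_1e^(4t) + 2c_2e^(-2t), x_3(t) = -c_1e^(4t) + c_3e^(-3t)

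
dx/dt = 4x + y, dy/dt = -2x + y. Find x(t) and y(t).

Coefficient matrix A = [[4, 1], [-2, 1]].
Characteristic polynomial det(A - λI) = λ^2 - 5λ + 6 = 0.
Eigenvalues λ = 3, 2.
For λ=3: (A-λI) row 1 is [1, 1], so an eigenvector is (-1, 1).
For λ=2: (A-λI) row 1 is [2, 1], so an eigenvector is (1, -2).
General solution: C_1e^(3t)(-1,1) + C_2e^(2t)(1,-2).

x(t) = -C_1e^(3t) + C_2e^(2t), y(t) = C_1e^(3t) - 2C_2e^(2t)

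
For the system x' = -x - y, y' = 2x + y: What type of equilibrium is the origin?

center

A = [[-1,-1],[2,1]]; det(A-λI) = λ^2 + 1.
λ = 0 ± i: zero real part.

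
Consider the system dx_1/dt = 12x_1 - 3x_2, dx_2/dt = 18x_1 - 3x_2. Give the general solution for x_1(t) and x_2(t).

x_1(t) = -C_1e^(3t) - C_2e^(6t), x_2(t) = -3C_1e^(3t) - 2C_2e^(6t)

Coefficient matrix A = [[12, -3], [18, -3]].
Characteristic polynomial det(A - λI) = λ^2 - 9λ + 18 = 0.
Eigenvalues λ = 3, 6.
For λ=3: (A-λI) row 1 is [9, -3], so an eigenvector is (-1, -3).
For λ=6: (A-λI) row 1 is [6, -3], so an eigenvector is (-1, -2).
General solution: C_1e^(3t)(-1,-3) + C_2e^(6t)(-1,-2).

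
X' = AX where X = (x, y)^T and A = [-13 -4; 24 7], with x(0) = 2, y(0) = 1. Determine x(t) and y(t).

Coefficient matrix A = [[-13, -4], [24, 7]].
Characteristic polynomial det(A - λI) = λ^2 + 6λ + 5 = 0.
Eigenvalues λ = -1, -5.
For λ=-1: (A-λI) row 1 is [-12, -4], so an eigenvector is (-1, 3).
For λ=-5: (A-λI) row 1 is [-8, -4], so an eigenvector is (1, -2).
General solution: K_1e^(-t)(-1,3) + K_2e^(-5t)(1,-2).
Applying x(0)=2, y(0)=1 gives K_1=5, K_2=7.

x(t) = -5e^(-t) + 7e^(-5t), y(t) = 15e^(-t) - 14e^(-5t)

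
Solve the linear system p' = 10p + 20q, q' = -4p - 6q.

p(t) = -2C_1e^(2t)sin(4t) - C_1e^(2t)cos(4t) - C_2e^(2t)sin(4t) + 2C_2e^(2t)cos(4t), q(t) = C_1e^(2t)sin(4t) - C_2e^(2t)cos(4t)

Coefficient matrix A = [[10, 20], [-4, -6]].
Characteristic polynomial det(A - λI) = λ^2 - 4λ + 20 = 0.
Eigenvalues λ = 2 ± 4i (complex conjugate pair).
For λ=2+4i: an eigenvector is (-1,0) - i(-2,1) = (-1 + 2i, 0 - i).
A real fundamental pair from Re and Im of e^((2+4i)t)v: X_1 = e^(2t)(cos(4t)·(-1,0) + sin(4t)·(-2,1)), X_2 = e^(2t)(sin(4t)·(-1,0) - cos(4t)·(-2,1)).
General solution: C_1X_1 + C_2X_2.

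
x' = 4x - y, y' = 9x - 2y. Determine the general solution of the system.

x(t) = -c_1e^(t) - c_2te^(t) - c_2e^(t), y(t) = -3c_1e^(t) - 3c_2te^(t) - 2c_2e^(t)

Coefficient matrix A = [[4, -1], [9, -2]].
Characteristic polynomial det(A - λI) = λ^2 - 2λ + 1 = 0.
Single eigenvalue λ = 1 with algebraic multiplicity 2.
Eigenvector v = (-1,-3); generalized eigenvector w with (A-λI)w=v is (-1,-2).
General solution: e^(t)[c_1·v + c_2·(t·v + w)].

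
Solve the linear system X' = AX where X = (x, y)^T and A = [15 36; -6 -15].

Coefficient matrix A = [[15, 36], [-6, -15]].
Characteristic polynomial det(A - λI) = λ^2 - 9 = 0.
Eigenvalues λ = 3, -3.
For λ=3: (A-λI) row 1 is [12, 36], so an eigenvector is (3, -1).
For λ=-3: (A-λI) row 1 is [18, 36], so an eigenvector is (2, -1).
General solution: K_1e^(3t)(3,-1) + K_2e^(-3t)(2,-1).

x(t) = 3K_1e^(3t) + 2K_2e^(-3t), y(t) = -K_1e^(3t) - K_2e^(-3t)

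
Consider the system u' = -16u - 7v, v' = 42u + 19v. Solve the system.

u(t) = K_1e^(-2t) + K_2e^(5t), v(t) = -2K_1e^(-2t) - 3K_2e^(5t)

Coefficient matrix A = [[-16, -7], [42, 19]].
Characteristic polynomial det(A - λI) = λ^2 - 3λ - 10 = 0.
Eigenvalues λ = -2, 5.
For λ=-2: (A-λI) row 1 is [-14, -7], so an eigenvector is (1, -2).
For λ=5: (A-λI) row 1 is [-21, -7], so an eigenvector is (1, -3).
General solution: K_1e^(-2t)(1,-2) + K_2e^(5t)(1,-3).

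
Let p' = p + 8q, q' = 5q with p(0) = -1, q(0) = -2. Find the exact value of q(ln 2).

A = [[1,8],[0,5]]; eigenvalues λ = 5, 1.
Eigenvectors: (2,1) for λ=5, (1,0) for λ=1.
From the initial condition, c_1 = -2, c_2 = 3.
q(ln 2) = (-2)(2^5)(1) + (3)(2^1)(0) = -64.

-64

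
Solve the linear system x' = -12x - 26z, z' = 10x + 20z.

Coefficient matrix A = [[-12, -26], [10, 20]].
Characteristic polynomial det(A - λI) = λ^2 - 8λ + 20 = 0.
Eigenvalues λ = 4 ± 2i (complex conjugate pair).
For λ=4+2i: an eigenvector is (-3,2) - i(-2,1) = (-3 + 2i, 2 - i).
A real fundamental pair from Re and Im of e^((4+2i)t)v: X_1 = e^(4t)(cos(2t)·(-3,2) + sin(2t)·(-2,1)), X_2 = e^(4t)(sin(2t)·(-3,2) - cos(2t)·(-2,1)).
General solution: K_1X_1 + K_2X_2.

x(t) = -2K_1e^(4t)sin(2t) - 3K_1e^(4t)cos(2t) - 3K_2e^(4t)sin(2t) + 2K_2e^(4t)cos(2t), z(t) = K_1e^(4t)sin(2t) + 2K_1e^(4t)cos(2t) + 2K_2e^(4t)sin(2t) - K_2e^(4t)cos(2t)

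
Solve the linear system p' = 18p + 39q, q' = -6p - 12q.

Coefficient matrix A = [[18, 39], [-6, -12]].
Characteristic polynomial det(A - λI) = λ^2 - 6λ + 18 = 0.
Eigenvalues λ = 3 ± 3i (complex conjugate pair).
For λ=3+3i: an eigenvector is (-3,1) - i(-2,1) = (-3 + 2i, 1 - i).
A real fundamental pair from Re and Im of e^((3+3i)t)v: X_1 = e^(3t)(cos(3t)·(-3,1) + sin(3t)·(-2,1)), X_2 = e^(3t)(sin(3t)·(-3,1) - cos(3t)·(-2,1)).
General solution: c_1X_1 + c_2X_2.

p(t) = -2c_1e^(3t)sin(3t) - 3c_1e^(3t)cos(3t) - 3c_2e^(3t)sin(3t) + 2c_2e^(3t)cos(3t), q(t) = c_1e^(3t)sin(3t) + c_1e^(3t)cos(3t) + c_2e^(3t)sin(3t) - c_2e^(3t)cos(3t)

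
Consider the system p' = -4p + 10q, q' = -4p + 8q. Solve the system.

p(t) = -2C_1e^(2t)sin(2t) - C_1e^(2t)cos(2t) - C_2e^(2t)sin(2t) + 2C_2e^(2t)cos(2t), q(t) = -C_1e^(2t)sin(2t) - C_1e^(2t)cos(2t) - C_2e^(2t)sin(2t) + C_2e^(2t)cos(2t)

Coefficient matrix A = [[-4, 10], [-4, 8]].
Characteristic polynomial det(A - λI) = λ^2 - 4λ + 8 = 0.
Eigenvalues λ = 2 ± 2i (complex conjugate pair).
For λ=2+2i: an eigenvector is (-1,-1) - i(-2,-1) = (-1 + 2i, -1 + i).
A real fundamental pair from Re and Im of e^((2+2i)t)v: X_1 = e^(2t)(cos(2t)·(-1,-1) + sin(2t)·(-2,-1)), X_2 = e^(2t)(sin(2t)·(-1,-1) - cos(2t)·(-2,-1)).
General solution: C_1X_1 + C_2X_2.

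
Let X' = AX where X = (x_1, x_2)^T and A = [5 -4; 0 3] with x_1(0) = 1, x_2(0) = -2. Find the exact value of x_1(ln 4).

A = [[5,-4],[0,3]]; eigenvalues λ = 3, 5.
Eigenvectors: (2,1) for λ=3, (-1,0) for λ=5.
From the initial condition, c_1 = -2, c_2 = -5.
x_1(ln 4) = (-2)(4^3)(2) + (-5)(4^5)(-1) = 4864.

4864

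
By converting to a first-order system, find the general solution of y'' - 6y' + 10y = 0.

Let x_1 = y, x_2 = y'. Then x_1' = x_2 and x_2' = -10x_1 + 6x_2.
A = [[0,1],[-10,6]]; det(A-λI) = λ^2 - 6λ + 10.
Eigenvalues λ = 3 ± i.

y(t) = c_1e^(3t)cos(t) + c_2e^(3t)sin(t)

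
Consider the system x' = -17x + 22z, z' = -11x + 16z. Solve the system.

Coefficient matrix A = [[-17, 22], [-11, 16]].
Characteristic polynomial det(A - λI) = λ^2 + λ - 30 = 0.
Eigenvalues λ = -6, 5.
For λ=-6: (A-λI) row 1 is [-11, 22], so an eigenvector is (2, 1).
For λ=5: (A-λI) row 1 is [-22, 22], so an eigenvector is (-1, -1).
General solution: C_1e^(-6t)(2,1) + C_2e^(5t)(-1,-1).

x(t) = 2C_1e^(-6t) - C_2e^(5t), z(t) = C_1e^(-6t) - C_2e^(5t)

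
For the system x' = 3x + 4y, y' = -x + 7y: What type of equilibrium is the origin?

A = [[3,4],[-1,7]]; det(A-λI) = λ^2 - 10λ + 25.
repeated λ = 5 with a single eigenvector.

unstable improper node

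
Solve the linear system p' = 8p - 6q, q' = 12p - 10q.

p(t) = c_1e^(-4t) - c_2e^(2t), q(t) = 2c_1e^(-4t) - c_2e^(2t)

Coefficient matrix A = [[8, -6], [12, -10]].
Characteristic polynomial det(A - λI) = λ^2 + 2λ - 8 = 0.
Eigenvalues λ = -4, 2.
For λ=-4: (A-λI) row 1 is [12, -6], so an eigenvector is (1, 2).
For λ=2: (A-λI) row 1 is [6, -6], so an eigenvector is (-1, -1).
General solution: c_1e^(-4t)(1,2) + c_2e^(2t)(-1,-1).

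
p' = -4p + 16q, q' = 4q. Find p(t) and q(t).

Coefficient matrix A = [[-4, 16], [0, 4]].
Characteristic polynomial det(A - λI) = λ^2 - 16 = 0.
Eigenvalues λ = 4, -4.
For λ=4: (A-λI) row 1 is [-8, 16], so an eigenvector is (2, 1).
For λ=-4: (A-λI) row 1 is [0, 16], so an eigenvector is (1, 0).
General solution: c_1e^(4t)(2,1) + c_2e^(-4t)(1,0).

p(t) = 2c_1e^(4t) + c_2e^(-4t), q(t) = c_1e^(4t)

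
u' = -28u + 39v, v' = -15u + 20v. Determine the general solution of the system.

Coefficient matrix A = [[-28, 39], [-15, 20]].
Characteristic polynomial det(A - λI) = λ^2 + 8λ + 25 = 0.
Eigenvalues λ = -4 ± 3i (complex conjugate pair).
For λ=-4+3i: an eigenvector is (3,2) - i(2,1) = (3 - 2i, 2 - i).
A real fundamental pair from Re and Im of e^((-4+3i)t)v: X_1 = e^(-4t)(cos(3t)·(3,2) + sin(3t)·(2,1)), X_2 = e^(-4t)(sin(3t)·(3,2) - cos(3t)·(2,1)).
General solution: c_1X_1 + c_2X_2.

u(t) = 2c_1e^(-4t)sin(3t) + 3c_1e^(-4t)cos(3t) + 3c_2e^(-4t)sin(3t) - 2c_2e^(-4t)cos(3t), v(t) = c_1e^(-4t)sin(3t) + 2c_1e^(-4t)cos(3t) + 2c_2e^(-4t)sin(3t) - c_2e^(-4t)cos(3t)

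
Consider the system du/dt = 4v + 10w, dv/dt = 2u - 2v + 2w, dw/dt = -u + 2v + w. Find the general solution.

u(t) = -C_1e^(-2t) + 2C_2e^(2t) - 2C_3e^(-t), v(t) = -2C_1e^(-2t) + C_2e^(2t) - 2C_3e^(-t), w(t) = C_1e^(-2t) + C_3e^(-t)

Coefficient matrix A = [[0, 4, 10], [2, -2, 2], [-1, 2, 1]].
det(A - λI) = 0 gives eigenvalues λ = -2, 2, -1.
For λ=-2: eigenvector (-1,-2,1).
For λ=2: eigenvector (2,1,0).
For λ=-1: eigenvector (-2,-2,1).
General solution: C_1e^(-2t)(-1,-2,1) + C_2e^(2t)(2,1,0) + C_3e^(-t)(-2,-2,1).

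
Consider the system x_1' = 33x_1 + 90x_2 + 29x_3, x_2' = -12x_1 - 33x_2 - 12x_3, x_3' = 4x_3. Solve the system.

x_1(t) = -5C_1e^(-3t) - C_2e^(4t) - 3C_3e^(3t), x_2(t) = 2C_1e^(-3t) + C_3e^(3t), x_3(t) = C_2e^(4t)

Coefficient matrix A = [[33, 90, 29], [-12, -33, -12], [0, 0, 4]].
det(A - λI) = 0 gives eigenvalues λ = -3, 4, 3.
For λ=-3: eigenvector (-5,2,0).
For λ=4: eigenvector (-1,0,1).
For λ=3: eigenvector (-3,1,0).
General solution: C_1e^(-3t)(-5,2,0) + C_2e^(4t)(-1,0,1) + C_3e^(3t)(-3,1,0).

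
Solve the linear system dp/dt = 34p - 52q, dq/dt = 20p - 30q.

p(t) = 2c_1e^(2t)sin(4t) - 3c_1e^(2t)cos(4t) - 3c_2e^(2t)sin(4t) - 2c_2e^(2t)cos(4t), q(t) = c_1e^(2t)sin(4t) - 2c_1e^(2t)cos(4t) - 2c_2e^(2t)sin(4t) - c_2e^(2t)cos(4t)

Coefficient matrix A = [[34, -52], [20, -30]].
Characteristic polynomial det(A - λI) = λ^2 - 4λ + 20 = 0.
Eigenvalues λ = 2 ± 4i (complex conjugate pair).
For λ=2+4i: an eigenvector is (-3,-2) - i(2,1) = (-3 - 2i, -2 - i).
A real fundamental pair from Re and Im of e^((2+4i)t)v: X_1 = e^(2t)(cos(4t)·(-3,-2) + sin(4t)·(2,1)), X_2 = e^(2t)(sin(4t)·(-3,-2) - cos(4t)·(2,1)).
General solution: c_1X_1 + c_2X_2.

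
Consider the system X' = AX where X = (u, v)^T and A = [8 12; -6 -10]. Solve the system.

Coefficient matrix A = [[8, 12], [-6, -10]].
Characteristic polynomial det(A - λI) = λ^2 + 2λ - 8 = 0.
Eigenvalues λ = -4, 2.
For λ=-4: (A-λI) row 1 is [12, 12], so an eigenvector is (-1, 1).
For λ=2: (A-λI) row 1 is [6, 12], so an eigenvector is (-2, 1).
General solution: C_1e^(-4t)(-1,1) + C_2e^(2t)(-2,1).

u(t) = -C_1e^(-4t) - 2C_2e^(2t), v(t) = C_1e^(-4t) + C_2e^(2t)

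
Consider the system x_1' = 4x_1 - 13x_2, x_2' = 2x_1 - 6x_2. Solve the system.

Coefficient matrix A = [[4, -13], [2, -6]].
Characteristic polynomial det(A - λI) = λ^2 + 2λ + 2 = 0.
Eigenvalues λ = -1 ± i (complex conjugate pair).
For λ=-1+i: an eigenvector is (-2,-1) - i(3,1) = (-2 - 3i, -1 - i).
A real fundamental pair from Re and Im of e^((-1+i)t)v: X_1 = e^(-t)(cos(t)·(-2,-1) + sin(t)·(3,1)), X_2 = e^(-t)(sin(t)·(-2,-1) - cos(t)·(3,1)).
General solution: K_1X_1 + K_2X_2.

x_1(t) = 3K_1e^(-t)sin(t) - 2K_1e^(-t)cos(t) - 2K_2e^(-t)sin(t) - 3K_2e^(-t)cos(t), x_2(t) = K_1e^(-t)sin(t) - K_1e^(-t)cos(t) - K_2e^(-t)sin(t) - K_2e^(-t)cos(t)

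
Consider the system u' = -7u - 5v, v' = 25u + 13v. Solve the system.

Coefficient matrix A = [[-7, -5], [25, 13]].
Characteristic polynomial det(A - λI) = λ^2 - 6λ + 34 = 0.
Eigenvalues λ = 3 ± 5i (complex conjugate pair).
For λ=3+5i: an eigenvector is (0,-1) - i(1,-2) = (0 - i, -1 + 2i).
A real fundamental pair from Re and Im of e^((3+5i)t)v: X_1 = e^(3t)(cos(5t)·(0,-1) + sin(5t)·(1,-2)), X_2 = e^(3t)(sin(5t)·(0,-1) - cos(5t)·(1,-2)).
General solution: c_1X_1 + c_2X_2.

u(t) = c_1e^(3t)sin(5t) - c_2e^(3t)cos(5t), v(t) = -2c_1e^(3t)sin(5t) - c_1e^(3t)cos(5t) - c_2e^(3t)sin(5t) + 2c_2e^(3t)cos(5t)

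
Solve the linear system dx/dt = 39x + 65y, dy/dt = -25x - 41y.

Coefficient matrix A = [[39, 65], [-25, -41]].
Characteristic polynomial det(A - λI) = λ^2 + 2λ + 26 = 0.
Eigenvalues λ = -1 ± 5i (complex conjugate pair).
For λ=-1+5i: an eigenvector is (-2,1) - i(-3,2) = (-2 + 3i, 1 - 2i).
A real fundamental pair from Re and Im of e^((-1+5i)t)v: X_1 = e^(-t)(cos(5t)·(-2,1) + sin(5t)·(-3,2)), X_2 = e^(-t)(sin(5t)·(-2,1) - cos(5t)·(-3,2)).
General solution: c_1X_1 + c_2X_2.

x(t) = -3c_1e^(-t)sin(5t) - 2c_1e^(-t)cos(5t) - 2c_2e^(-t)sin(5t) + 3c_2e^(-t)cos(5t), y(t) = 2c_1e^(-t)sin(5t) + c_1e^(-t)cos(5t) + c_2e^(-t)sin(5t) - 2c_2e^(-t)cos(5t)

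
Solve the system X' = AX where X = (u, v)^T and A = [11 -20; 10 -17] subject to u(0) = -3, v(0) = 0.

Coefficient matrix A = [[11, -20], [10, -17]].
Characteristic polynomial det(A - λI) = λ^2 + 6λ + 13 = 0.
Eigenvalues λ = -3 ± 2i (complex conjugate pair).
For λ=-3+2i: an eigenvector is (1,1) - i(-3,-2) = (1 + 3i, 1 + 2i).
A real fundamental pair from Re and Im of e^((-3+2i)t)v: X_1 = e^(-3t)(cos(2t)·(1,1) + sin(2t)·(-3,-2)), X_2 = e^(-3t)(sin(2t)·(1,1) - cos(2t)·(-3,-2)).
General solution: C_1X_1 + C_2X_2.
Applying u(0)=-3, v(0)=0 gives C_1=6, C_2=-3.

u(t) = -21e^(-3t)sin(2t) - 3e^(-3t)cos(2t), v(t) = -15e^(-3t)sin(2t)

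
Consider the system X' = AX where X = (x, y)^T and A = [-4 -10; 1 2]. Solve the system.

Coefficient matrix A = [[-4, -10], [1, 2]].
Characteristic polynomial det(A - λI) = λ^2 + 2λ + 2 = 0.
Eigenvalues λ = -1 ± i (complex conjugate pair).
For λ=-1+i: an eigenvector is (-1,0) - i(3,-1) = (-1 - 3i, 0 + i).
A real fundamental pair from Re and Im of e^((-1+i)t)v: X_1 = e^(-t)(cos(t)·(-1,0) + sin(t)·(3,-1)), X_2 = e^(-t)(sin(t)·(-1,0) - cos(t)·(3,-1)).
General solution: K_1X_1 + K_2X_2.

x(t) = 3K_1e^(-t)sin(t) - K_1e^(-t)cos(t) - K_2e^(-t)sin(t) - 3K_2e^(-t)cos(t), y(t) = -K_1e^(-t)sin(t) + K_2e^(-t)cos(t)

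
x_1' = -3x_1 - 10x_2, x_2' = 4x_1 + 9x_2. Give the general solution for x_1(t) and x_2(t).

x_1(t) = K_1e^(3t)sin(2t) - 2K_1e^(3t)cos(2t) - 2K_2e^(3t)sin(2t) - K_2e^(3t)cos(2t), x_2(t) = -K_1e^(3t)sin(2t) + K_1e^(3t)cos(2t) + K_2e^(3t)sin(2t) + K_2e^(3t)cos(2t)

Coefficient matrix A = [[-3, -10], [4, 9]].
Characteristic polynomial det(A - λI) = λ^2 - 6λ + 13 = 0.
Eigenvalues λ = 3 ± 2i (complex conjugate pair).
For λ=3+2i: an eigenvector is (-2,1) - i(1,-1) = (-2 - i, 1 + i).
A real fundamental pair from Re and Im of e^((3+2i)t)v: X_1 = e^(3t)(cos(2t)·(-2,1) + sin(2t)·(1,-1)), X_2 = e^(3t)(sin(2t)·(-2,1) - cos(2t)·(1,-1)).
General solution: K_1X_1 + K_2X_2.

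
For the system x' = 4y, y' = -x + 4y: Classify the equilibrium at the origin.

unstable improper node

A = [[0,4],[-1,4]]; det(A-λI) = λ^2 - 4λ + 4.
repeated λ = 2 with a single eigenvector.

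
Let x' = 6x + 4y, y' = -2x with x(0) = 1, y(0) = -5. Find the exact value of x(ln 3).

A = [[6,4],[-2,0]]; eigenvalues λ = 2, 4.
Eigenvectors: (1,-1) for λ=2, (-2,1) for λ=4.
From the initial condition, c_1 = 9, c_2 = 4.
x(ln 3) = (9)(3^2)(1) + (4)(3^4)(-2) = -567.

-567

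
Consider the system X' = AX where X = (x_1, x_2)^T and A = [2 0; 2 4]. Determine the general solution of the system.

Coefficient matrix A = [[2, 0], [2, 4]].
Characteristic polynomial det(A - λI) = λ^2 - 6λ + 8 = 0.
Eigenvalues λ = 2, 4.
For λ=2: (A-λI) row 2 is [2, 2], so an eigenvector is (1, -1).
For λ=4: (A-λI) row 1 is [-2, 0], so an eigenvector is (0, 1).
General solution: K_1e^(2t)(1,-1) + K_2e^(4t)(0,1).

x_1(t) = K_1e^(2t), x_2(t) = -K_1e^(2t) + K_2e^(4t)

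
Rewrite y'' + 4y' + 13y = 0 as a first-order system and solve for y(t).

y(t) = K_1e^(-2t)cos(3t) + K_2e^(-2t)sin(3t)

Let x_1 = y, x_2 = y'. Then x_1' = x_2 and x_2' = -13x_1 - 4x_2.
A = [[0,1],[-13,-4]]; det(A-λI) = λ^2 + 4λ + 13.
Eigenvalues λ = -2 ± 3i.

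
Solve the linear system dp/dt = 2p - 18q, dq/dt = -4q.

p(t) = -3K_1e^(-4t) - K_2e^(2t), q(t) = -K_1e^(-4t)

Coefficient matrix A = [[2, -18], [0, -4]].
Characteristic polynomial det(A - λI) = λ^2 + 2λ - 8 = 0.
Eigenvalues λ = -4, 2.
For λ=-4: (A-λI) row 1 is [6, -18], so an eigenvector is (-3, -1).
For λ=2: (A-λI) row 1 is [0, -18], so an eigenvector is (-1, 0).
General solution: K_1e^(-4t)(-3,-1) + K_2e^(2t)(-1,0).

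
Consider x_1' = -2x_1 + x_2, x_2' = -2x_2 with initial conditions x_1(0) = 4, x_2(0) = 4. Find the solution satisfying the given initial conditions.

x_1(t) = 4te^(-2t) + 4e^(-2t), x_2(t) = 4e^(-2t)

Coefficient matrix A = [[-2, 1], [0, -2]].
Characteristic polynomial det(A - λI) = λ^2 + 4λ + 4 = 0.
Single eigenvalue λ = -2 with algebraic multiplicity 2.
Eigenvector v = (1,0); generalized eigenvector w with (A-λI)w=v is (-2,1).
General solution: e^(-2t)[K_1·v + K_2·(t·v + w)].
Applying x_1(0)=4, x_2(0)=4 gives K_1=12, K_2=4.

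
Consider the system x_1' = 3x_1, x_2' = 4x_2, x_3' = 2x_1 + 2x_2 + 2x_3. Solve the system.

Coefficient matrix A = [[3, 0, 0], [0, 4, 0], [2, 2, 2]].
det(A - λI) = 0 gives eigenvalues λ = 3, 2, 4.
For λ=3: eigenvector (-1,0,-2).
For λ=2: eigenvector (0,0,-1).
For λ=4: eigenvector (0,1,1).
General solution: C_1e^(3t)(-1,0,-2) + C_2e^(2t)(0,0,-1) + C_3e^(4t)(0,1,1).

x_1(t) = -C_1e^(3t), x_2(t) = C_3e^(4t), x_3(t) = -2C_1e^(3t) - C_2e^(2t) + C_3e^(4t)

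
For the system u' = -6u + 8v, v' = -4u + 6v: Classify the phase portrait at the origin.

A = [[-6,8],[-4,6]]; det(A-λI) = λ^2 - 4.
λ = -2, 2: opposite signs.

saddle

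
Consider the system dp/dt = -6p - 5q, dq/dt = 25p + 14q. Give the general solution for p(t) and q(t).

Coefficient matrix A = [[-6, -5], [25, 14]].
Characteristic polynomial det(A - λI) = λ^2 - 8λ + 41 = 0.
Eigenvalues λ = 4 ± 5i (complex conjugate pair).
For λ=4+5i: an eigenvector is (0,-1) - i(1,-2) = (0 - i, -1 + 2i).
A real fundamental pair from Re and Im of e^((4+5i)t)v: X_1 = e^(4t)(cos(5t)·(0,-1) + sin(5t)·(1,-2)), X_2 = e^(4t)(sin(5t)·(0,-1) - cos(5t)·(1,-2)).
General solution: C_1X_1 + C_2X_2.

p(t) = C_1e^(4t)sin(5t) - C_2e^(4t)cos(5t), q(t) = -2C_1e^(4t)sin(5t) - C_1e^(4t)cos(5t) - C_2e^(4t)sin(5t) + 2C_2e^(4t)cos(5t)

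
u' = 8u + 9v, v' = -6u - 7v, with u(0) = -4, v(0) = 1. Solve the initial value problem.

u(t) = -9e^(2t) + 5e^(-t), v(t) = 6e^(2t) - 5e^(-t)

Coefficient matrix A = [[8, 9], [-6, -7]].
Characteristic polynomial det(A - λI) = λ^2 - λ - 2 = 0.
Eigenvalues λ = 2, -1.
For λ=2: (A-λI) row 1 is [6, 9], so an eigenvector is (3, -2).
For λ=-1: (A-λI) row 1 is [9, 9], so an eigenvector is (1, -1).
General solution: c_1e^(2t)(3,-2) + c_2e^(-t)(1,-1).
Applying u(0)=-4, v(0)=1 gives c_1=-3, c_2=5.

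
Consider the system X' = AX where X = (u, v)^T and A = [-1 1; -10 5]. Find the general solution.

Coefficient matrix A = [[-1, 1], [-10, 5]].
Characteristic polynomial det(A - λI) = λ^2 - 4λ + 5 = 0.
Eigenvalues λ = 2 ± i (complex conjugate pair).
For λ=2+i: an eigenvector is (0,-1) - i(-1,-3) = (0 + i, -1 + 3i).
A real fundamental pair from Re and Im of e^((2+i)t)v: X_1 = e^(2t)(cos(t)·(0,-1) + sin(t)·(-1,-3)), X_2 = e^(2t)(sin(t)·(0,-1) - cos(t)·(-1,-3)).
General solution: c_1X_1 + c_2X_2.

u(t) = -c_1e^(2t)sin(t) + c_2e^(2t)cos(t), v(t) = -3c_1e^(2t)sin(t) - c_1e^(2t)cos(t) - c_2e^(2t)sin(t) + 3c_2e^(2t)cos(t)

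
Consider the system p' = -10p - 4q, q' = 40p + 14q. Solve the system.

p(t) = -K_1e^(2t)cos(4t) - K_2e^(2t)sin(4t), q(t) = -K_1e^(2t)sin(4t) + 3K_1e^(2t)cos(4t) + 3K_2e^(2t)sin(4t) + K_2e^(2t)cos(4t)

Coefficient matrix A = [[-10, -4], [40, 14]].
Characteristic polynomial det(A - λI) = λ^2 - 4λ + 20 = 0.
Eigenvalues λ = 2 ± 4i (complex conjugate pair).
For λ=2+4i: an eigenvector is (-1,3) - i(0,-1) = (-1, 3 + i).
A real fundamental pair from Re and Im of e^((2+4i)t)v: X_1 = e^(2t)(cos(4t)·(-1,3) + sin(4t)·(0,-1)), X_2 = e^(2t)(sin(4t)·(-1,3) - cos(4t)·(0,-1)).
General solution: K_1X_1 + K_2X_2.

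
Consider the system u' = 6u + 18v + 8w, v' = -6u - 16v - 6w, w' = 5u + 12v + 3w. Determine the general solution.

u(t) = -c_1e^(-4t) + 4c_2e^(-t) - c_3e^(-2t), v(t) = c_1e^(-4t) - 2c_2e^(-t), w(t) = -c_1e^(-4t) + c_2e^(-t) + c_3e^(-2t)

Coefficient matrix A = [[6, 18, 8], [-6, -16, -6], [5, 12, 3]].
det(A - λI) = 0 gives eigenvalues λ = -4, -1, -2.
For λ=-4: eigenvector (-1,1,-1).
For λ=-1: eigenvector (4,-2,1).
For λ=-2: eigenvector (-1,0,1).
General solution: c_1e^(-4t)(-1,1,-1) + c_2e^(-t)(4,-2,1) + c_3e^(-2t)(-1,0,1).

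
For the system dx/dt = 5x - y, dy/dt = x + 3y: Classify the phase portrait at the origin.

A = [[5,-1],[1,3]]; det(A-λI) = λ^2 - 8λ + 16.
repeated λ = 4 with a single eigenvector.

unstable improper node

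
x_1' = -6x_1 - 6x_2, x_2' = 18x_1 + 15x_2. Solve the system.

x_1(t) = c_1e^(6t) + 2c_2e^(3t), x_2(t) = -2c_1e^(6t) - 3c_2e^(3t)

Coefficient matrix A = [[-6, -6], [18, 15]].
Characteristic polynomial det(A - λI) = λ^2 - 9λ + 18 = 0.
Eigenvalues λ = 6, 3.
For λ=6: (A-λI) row 1 is [-12, -6], so an eigenvector is (1, -2).
For λ=3: (A-λI) row 1 is [-9, -6], so an eigenvector is (2, -3).
General solution: c_1e^(6t)(1,-2) + c_2e^(3t)(2,-3).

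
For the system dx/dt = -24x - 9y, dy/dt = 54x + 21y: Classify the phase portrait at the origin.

A = [[-24,-9],[54,21]]; det(A-λI) = λ^2 + 3λ - 18.
λ = 3, -6: opposite signs.

saddle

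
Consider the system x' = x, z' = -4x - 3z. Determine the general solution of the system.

x(t) = C_2e^(t), z(t) = -C_1e^(-3t) - C_2e^(t)

Coefficient matrix A = [[1, 0], [-4, -3]].
Characteristic polynomial det(A - λI) = λ^2 + 2λ - 3 = 0.
Eigenvalues λ = -3, 1.
For λ=-3: (A-λI) row 1 is [4, 0], so an eigenvector is (0, -1).
For λ=1: (A-λI) row 2 is [-4, -4], so an eigenvector is (1, -1).
General solution: C_1e^(-3t)(0,-1) + C_2e^(t)(1,-1).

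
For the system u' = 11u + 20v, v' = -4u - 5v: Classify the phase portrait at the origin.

A = [[11,20],[-4,-5]]; det(A-λI) = λ^2 - 6λ + 25.
λ = 3 ± 4i: positive real part.

unstable spiral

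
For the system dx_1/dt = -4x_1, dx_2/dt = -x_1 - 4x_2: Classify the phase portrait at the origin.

A = [[-4,0],[-1,-4]]; det(A-λI) = λ^2 + 8λ + 16.
repeated λ = -4 with a single eigenvector.

stable improper node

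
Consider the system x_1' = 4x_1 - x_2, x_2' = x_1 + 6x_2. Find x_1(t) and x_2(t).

x_1(t) = c_1e^(5t) + c_2te^(5t) - c_2e^(5t), x_2(t) = -c_1e^(5t) - c_2te^(5t)

Coefficient matrix A = [[4, -1], [1, 6]].
Characteristic polynomial det(A - λI) = λ^2 - 10λ + 25 = 0.
Single eigenvalue λ = 5 with algebraic multiplicity 2.
Eigenvector v = (1,-1); generalized eigenvector w with (A-λI)w=v is (-1,0).
General solution: e^(5t)[c_1·v + c_2·(t·v + w)].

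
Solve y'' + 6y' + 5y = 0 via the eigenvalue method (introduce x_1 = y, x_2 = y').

y(t) = C_1e^(-5t) + C_2e^(-t)

Let x_1 = y, x_2 = y'. Then x_1' = x_2 and x_2' = -5x_1 - 6x_2.
A = [[0,1],[-5,-6]]; det(A-λI) = λ^2 + 6λ + 5.
Eigenvalues λ = -5, -1 with eigenvectors (1,-5), (1,-1).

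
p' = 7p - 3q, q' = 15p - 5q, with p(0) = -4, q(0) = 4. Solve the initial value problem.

Coefficient matrix A = [[7, -3], [15, -5]].
Characteristic polynomial det(A - λI) = λ^2 - 2λ + 10 = 0.
Eigenvalues λ = 1 ± 3i (complex conjugate pair).
For λ=1+3i: an eigenvector is (1,2) - i(0,1) = (1, 2 - i).
A real fundamental pair from Re and Im of e^((1+3i)t)v: X_1 = e^(t)(cos(3t)·(1,2) + sin(3t)·(0,1)), X_2 = e^(t)(sin(3t)·(1,2) - cos(3t)·(0,1)).
General solution: C_1X_1 + C_2X_2.
Applying p(0)=-4, q(0)=4 gives C_1=-4, C_2=-12.

p(t) = -12e^(t)sin(3t) - 4e^(t)cos(3t), q(t) = -28e^(t)sin(3t) + 4e^(t)cos(3t)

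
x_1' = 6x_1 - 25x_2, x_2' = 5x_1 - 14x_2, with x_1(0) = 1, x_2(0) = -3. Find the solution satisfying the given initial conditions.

x_1(t) = 17e^(-4t)sin(5t) + e^(-4t)cos(5t), x_2(t) = 7e^(-4t)sin(5t) - 3e^(-4t)cos(5t)

Coefficient matrix A = [[6, -25], [5, -14]].
Characteristic polynomial det(A - λI) = λ^2 + 8λ + 41 = 0.
Eigenvalues λ = -4 ± 5i (complex conjugate pair).
For λ=-4+5i: an eigenvector is (1,0) - i(2,1) = (1 - 2i, 0 - i).
A real fundamental pair from Re and Im of e^((-4+5i)t)v: X_1 = e^(-4t)(cos(5t)·(1,0) + sin(5t)·(2,1)), X_2 = e^(-4t)(sin(5t)·(1,0) - cos(5t)·(2,1)).
General solution: c_1X_1 + c_2X_2.
Applying x_1(0)=1, x_2(0)=-3 gives c_1=7, c_2=3.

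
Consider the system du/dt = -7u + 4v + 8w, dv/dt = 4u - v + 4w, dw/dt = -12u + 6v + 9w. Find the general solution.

u(t) = c_1e^(t) - 2c_2e^(3t), v(t) = 2c_1e^(t) - 3c_2e^(3t) + 2c_3e^(-3t), w(t) = -c_2e^(3t) - c_3e^(-3t)

Coefficient matrix A = [[-7, 4, 8], [4, -1, 4], [-12, 6, 9]].
det(A - λI) = 0 gives eigenvalues λ = 1, 3, -3.
For λ=1: eigenvector (1,2,0).
For λ=3: eigenvector (-2,-3,-1).
For λ=-3: eigenvector (0,2,-1).
General solution: c_1e^(t)(1,2,0) + c_2e^(3t)(-2,-3,-1) + c_3e^(-3t)(0,2,-1).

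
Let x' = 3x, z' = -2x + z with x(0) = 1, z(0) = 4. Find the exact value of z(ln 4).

-44

A = [[3,0],[-2,1]]; eigenvalues λ = 3, 1.
Eigenvectors: (-1,1) for λ=3, (0,1) for λ=1.
From the initial condition, c_1 = -1, c_2 = 5.
z(ln 4) = (-1)(4^3)(1) + (5)(4^1)(1) = -44.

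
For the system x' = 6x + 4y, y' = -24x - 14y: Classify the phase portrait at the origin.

stable node

A = [[6,4],[-24,-14]]; det(A-λI) = λ^2 + 8λ + 12.
λ = -2, -6: both negative.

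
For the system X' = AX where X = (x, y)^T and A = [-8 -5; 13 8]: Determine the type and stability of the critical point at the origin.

center

A = [[-8,-5],[13,8]]; det(A-λI) = λ^2 + 1.
λ = 0 ± i: zero real part.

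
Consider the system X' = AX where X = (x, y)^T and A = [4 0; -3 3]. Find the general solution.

Coefficient matrix A = [[4, 0], [-3, 3]].
Characteristic polynomial det(A - λI) = λ^2 - 7λ + 12 = 0.
Eigenvalues λ = 3, 4.
For λ=3: (A-λI) row 1 is [1, 0], so an eigenvector is (0, -1).
For λ=4: (A-λI) row 2 is [-3, -1], so an eigenvector is (1, -3).
General solution: c_1e^(3t)(0,-1) + c_2e^(4t)(1,-3).

x(t) = c_2e^(4t), y(t) = -c_1e^(3t) - 3c_2e^(4t)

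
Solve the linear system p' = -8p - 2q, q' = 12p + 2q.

Coefficient matrix A = [[-8, -2], [12, 2]].
Characteristic polynomial det(A - λI) = λ^2 + 6λ + 8 = 0.
Eigenvalues λ = -4, -2.
For λ=-4: (A-λI) row 1 is [-4, -2], so an eigenvector is (-1, 2).
For λ=-2: (A-λI) row 1 is [-6, -2], so an eigenvector is (1, -3).
General solution: K_1e^(-4t)(-1,2) + K_2e^(-2t)(1,-3).

p(t) = -K_1e^(-4t) + K_2e^(-2t), q(t) = 2K_1e^(-4t) - 3K_2e^(-2t)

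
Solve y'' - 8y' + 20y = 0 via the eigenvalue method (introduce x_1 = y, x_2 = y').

Let x_1 = y, x_2 = y'. Then x_1' = x_2 and x_2' = -20x_1 + 8x_2.
A = [[0,1],[-20,8]]; det(A-λI) = λ^2 - 8λ + 20.
Eigenvalues λ = 4 ± 2i.

y(t) = K_1e^(4t)cos(2t) + K_2e^(4t)sin(2t)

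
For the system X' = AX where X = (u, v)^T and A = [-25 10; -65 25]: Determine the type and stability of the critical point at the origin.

center

A = [[-25,10],[-65,25]]; det(A-λI) = λ^2 + 25.
λ = 0 ± 5i: zero real part.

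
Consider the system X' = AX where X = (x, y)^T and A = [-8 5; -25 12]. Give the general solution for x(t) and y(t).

Coefficient matrix A = [[-8, 5], [-25, 12]].
Characteristic polynomial det(A - λI) = λ^2 - 4λ + 29 = 0.
Eigenvalues λ = 2 ± 5i (complex conjugate pair).
For λ=2+5i: an eigenvector is (0,1) - i(1,2) = (0 - i, 1 - 2i).
A real fundamental pair from Re and Im of e^((2+5i)t)v: X_1 = e^(2t)(cos(5t)·(0,1) + sin(5t)·(1,2)), X_2 = e^(2t)(sin(5t)·(0,1) - cos(5t)·(1,2)).
General solution: c_1X_1 + c_2X_2.

x(t) = c_1e^(2t)sin(5t) - c_2e^(2t)cos(5t), y(t) = 2c_1e^(2t)sin(5t) + c_1e^(2t)cos(5t) + c_2e^(2t)sin(5t) - 2c_2e^(2t)cos(5t)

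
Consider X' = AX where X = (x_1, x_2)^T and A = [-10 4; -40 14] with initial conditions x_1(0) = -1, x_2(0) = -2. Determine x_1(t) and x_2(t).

x_1(t) = e^(2t)sin(4t) - e^(2t)cos(4t), x_2(t) = 4e^(2t)sin(4t) - 2e^(2t)cos(4t)

Coefficient matrix A = [[-10, 4], [-40, 14]].
Characteristic polynomial det(A - λI) = λ^2 - 4λ + 20 = 0.
Eigenvalues λ = 2 ± 4i (complex conjugate pair).
For λ=2+4i: an eigenvector is (-1,-3) - i(0,1) = (-1, -3 - i).
A real fundamental pair from Re and Im of e^((2+4i)t)v: X_1 = e^(2t)(cos(4t)·(-1,-3) + sin(4t)·(0,1)), X_2 = e^(2t)(sin(4t)·(-1,-3) - cos(4t)·(0,1)).
General solution: C_1X_1 + C_2X_2.
Applying x_1(0)=-1, x_2(0)=-2 gives C_1=1, C_2=-1.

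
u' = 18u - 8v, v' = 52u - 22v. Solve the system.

Coefficient matrix A = [[18, -8], [52, -22]].
Characteristic polynomial det(A - λI) = λ^2 + 4λ + 20 = 0.
Eigenvalues λ = -2 ± 4i (complex conjugate pair).
For λ=-2+4i: an eigenvector is (-1,-3) - i(1,2) = (-1 - i, -3 - 2i).
A real fundamental pair from Re and Im of e^((-2+4i)t)v: X_1 = e^(-2t)(cos(4t)·(-1,-3) + sin(4t)·(1,2)), X_2 = e^(-2t)(sin(4t)·(-1,-3) - cos(4t)·(1,2)).
General solution: K_1X_1 + K_2X_2.

u(t) = K_1e^(-2t)sin(4t) - K_1e^(-2t)cos(4t) - K_2e^(-2t)sin(4t) - K_2e^(-2t)cos(4t), v(t) = 2K_1e^(-2t)sin(4t) - 3K_1e^(-2t)cos(4t) - 3K_2e^(-2t)sin(4t) - 2K_2e^(-2t)cos(4t)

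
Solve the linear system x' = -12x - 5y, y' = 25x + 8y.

x(t) = K_1e^(-2t)cos(5t) + K_2e^(-2t)sin(5t), y(t) = K_1e^(-2t)sin(5t) - 2K_1e^(-2t)cos(5t) - 2K_2e^(-2t)sin(5t) - K_2e^(-2t)cos(5t)

Coefficient matrix A = [[-12, -5], [25, 8]].
Characteristic polynomial det(A - λI) = λ^2 + 4λ + 29 = 0.
Eigenvalues λ = -2 ± 5i (complex conjugate pair).
For λ=-2+5i: an eigenvector is (1,-2) - i(0,1) = (1, -2 - i).
A real fundamental pair from Re and Im of e^((-2+5i)t)v: X_1 = e^(-2t)(cos(5t)·(1,-2) + sin(5t)·(0,1)), X_2 = e^(-2t)(sin(5t)·(1,-2) - cos(5t)·(0,1)).
General solution: K_1X_1 + K_2X_2.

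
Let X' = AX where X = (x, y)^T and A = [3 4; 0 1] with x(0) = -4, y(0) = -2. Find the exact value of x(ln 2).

-56

A = [[3,4],[0,1]]; eigenvalues λ = 1, 3.
Eigenvectors: (2,-1) for λ=1, (1,0) for λ=3.
From the initial condition, c_1 = 2, c_2 = -8.
x(ln 2) = (2)(2^1)(2) + (-8)(2^3)(1) = -56.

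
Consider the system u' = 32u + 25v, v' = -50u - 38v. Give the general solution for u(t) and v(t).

Coefficient matrix A = [[32, 25], [-50, -38]].
Characteristic polynomial det(A - λI) = λ^2 + 6λ + 34 = 0.
Eigenvalues λ = -3 ± 5i (complex conjugate pair).
For λ=-3+5i: an eigenvector is (2,-3) - i(-1,1) = (2 + i, -3 - i).
A real fundamental pair from Re and Im of e^((-3+5i)t)v: X_1 = e^(-3t)(cos(5t)·(2,-3) + sin(5t)·(-1,1)), X_2 = e^(-3t)(sin(5t)·(2,-3) - cos(5t)·(-1,1)).
General solution: c_1X_1 + c_2X_2.

u(t) = -c_1e^(-3t)sin(5t) + 2c_1e^(-3t)cos(5t) + 2c_2e^(-3t)sin(5t) + c_2e^(-3t)cos(5t), v(t) = c_1e^(-3t)sin(5t) - 3c_1e^(-3t)cos(5t) - 3c_2e^(-3t)sin(5t) - c_2e^(-3t)cos(5t)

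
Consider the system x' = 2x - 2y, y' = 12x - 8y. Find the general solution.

Coefficient matrix A = [[2, -2], [12, -8]].
Characteristic polynomial det(A - λI) = λ^2 + 6λ + 8 = 0.
Eigenvalues λ = -4, -2.
For λ=-4: (A-λI) row 1 is [6, -2], so an eigenvector is (-1, -3).
For λ=-2: (A-λI) row 1 is [4, -2], so an eigenvector is (-1, -2).
General solution: K_1e^(-4t)(-1,-3) + K_2e^(-2t)(-1,-2).

x(t) = -K_1e^(-4t) - K_2e^(-2t), y(t) = -3K_1e^(-4t) - 2K_2e^(-2t)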